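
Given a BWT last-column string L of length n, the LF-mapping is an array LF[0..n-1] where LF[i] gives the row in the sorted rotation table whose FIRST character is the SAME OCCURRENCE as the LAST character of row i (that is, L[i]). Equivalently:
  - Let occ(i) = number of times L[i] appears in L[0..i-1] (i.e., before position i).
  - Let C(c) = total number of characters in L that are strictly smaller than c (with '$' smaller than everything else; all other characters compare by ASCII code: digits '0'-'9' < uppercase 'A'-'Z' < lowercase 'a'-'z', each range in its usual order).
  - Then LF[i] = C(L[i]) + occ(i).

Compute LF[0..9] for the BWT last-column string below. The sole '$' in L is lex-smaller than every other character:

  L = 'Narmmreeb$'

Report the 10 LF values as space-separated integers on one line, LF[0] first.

Char counts: '$':1, 'N':1, 'a':1, 'b':1, 'e':2, 'm':2, 'r':2
C (first-col start): C('$')=0, C('N')=1, C('a')=2, C('b')=3, C('e')=4, C('m')=6, C('r')=8
L[0]='N': occ=0, LF[0]=C('N')+0=1+0=1
L[1]='a': occ=0, LF[1]=C('a')+0=2+0=2
L[2]='r': occ=0, LF[2]=C('r')+0=8+0=8
L[3]='m': occ=0, LF[3]=C('m')+0=6+0=6
L[4]='m': occ=1, LF[4]=C('m')+1=6+1=7
L[5]='r': occ=1, LF[5]=C('r')+1=8+1=9
L[6]='e': occ=0, LF[6]=C('e')+0=4+0=4
L[7]='e': occ=1, LF[7]=C('e')+1=4+1=5
L[8]='b': occ=0, LF[8]=C('b')+0=3+0=3
L[9]='$': occ=0, LF[9]=C('$')+0=0+0=0

Answer: 1 2 8 6 7 9 4 5 3 0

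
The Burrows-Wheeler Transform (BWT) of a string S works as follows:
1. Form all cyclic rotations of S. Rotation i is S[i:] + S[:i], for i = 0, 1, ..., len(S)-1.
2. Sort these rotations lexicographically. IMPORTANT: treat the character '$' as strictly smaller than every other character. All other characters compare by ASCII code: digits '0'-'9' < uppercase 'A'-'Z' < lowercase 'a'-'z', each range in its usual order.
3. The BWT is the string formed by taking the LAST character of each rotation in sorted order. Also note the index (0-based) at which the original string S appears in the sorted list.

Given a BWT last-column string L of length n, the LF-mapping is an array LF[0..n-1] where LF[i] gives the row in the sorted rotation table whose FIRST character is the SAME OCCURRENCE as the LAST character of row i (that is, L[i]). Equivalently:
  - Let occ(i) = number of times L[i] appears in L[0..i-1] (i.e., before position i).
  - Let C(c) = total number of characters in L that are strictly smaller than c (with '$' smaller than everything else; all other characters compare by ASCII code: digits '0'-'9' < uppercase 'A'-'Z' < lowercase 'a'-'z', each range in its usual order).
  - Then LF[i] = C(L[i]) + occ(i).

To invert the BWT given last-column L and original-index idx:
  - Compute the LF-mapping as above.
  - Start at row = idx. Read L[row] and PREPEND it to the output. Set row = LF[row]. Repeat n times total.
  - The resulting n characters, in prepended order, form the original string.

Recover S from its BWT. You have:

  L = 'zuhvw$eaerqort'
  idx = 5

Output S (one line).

Answer: overwhequartz$

Derivation:
LF mapping: 13 10 4 11 12 0 2 1 3 7 6 5 8 9
Walk LF starting at row 5, prepending L[row]:
  step 1: row=5, L[5]='$', prepend. Next row=LF[5]=0
  step 2: row=0, L[0]='z', prepend. Next row=LF[0]=13
  step 3: row=13, L[13]='t', prepend. Next row=LF[13]=9
  step 4: row=9, L[9]='r', prepend. Next row=LF[9]=7
  step 5: row=7, L[7]='a', prepend. Next row=LF[7]=1
  step 6: row=1, L[1]='u', prepend. Next row=LF[1]=10
  step 7: row=10, L[10]='q', prepend. Next row=LF[10]=6
  step 8: row=6, L[6]='e', prepend. Next row=LF[6]=2
  step 9: row=2, L[2]='h', prepend. Next row=LF[2]=4
  step 10: row=4, L[4]='w', prepend. Next row=LF[4]=12
  step 11: row=12, L[12]='r', prepend. Next row=LF[12]=8
  step 12: row=8, L[8]='e', prepend. Next row=LF[8]=3
  step 13: row=3, L[3]='v', prepend. Next row=LF[3]=11
  step 14: row=11, L[11]='o', prepend. Next row=LF[11]=5
Reversed output: overwhequartz$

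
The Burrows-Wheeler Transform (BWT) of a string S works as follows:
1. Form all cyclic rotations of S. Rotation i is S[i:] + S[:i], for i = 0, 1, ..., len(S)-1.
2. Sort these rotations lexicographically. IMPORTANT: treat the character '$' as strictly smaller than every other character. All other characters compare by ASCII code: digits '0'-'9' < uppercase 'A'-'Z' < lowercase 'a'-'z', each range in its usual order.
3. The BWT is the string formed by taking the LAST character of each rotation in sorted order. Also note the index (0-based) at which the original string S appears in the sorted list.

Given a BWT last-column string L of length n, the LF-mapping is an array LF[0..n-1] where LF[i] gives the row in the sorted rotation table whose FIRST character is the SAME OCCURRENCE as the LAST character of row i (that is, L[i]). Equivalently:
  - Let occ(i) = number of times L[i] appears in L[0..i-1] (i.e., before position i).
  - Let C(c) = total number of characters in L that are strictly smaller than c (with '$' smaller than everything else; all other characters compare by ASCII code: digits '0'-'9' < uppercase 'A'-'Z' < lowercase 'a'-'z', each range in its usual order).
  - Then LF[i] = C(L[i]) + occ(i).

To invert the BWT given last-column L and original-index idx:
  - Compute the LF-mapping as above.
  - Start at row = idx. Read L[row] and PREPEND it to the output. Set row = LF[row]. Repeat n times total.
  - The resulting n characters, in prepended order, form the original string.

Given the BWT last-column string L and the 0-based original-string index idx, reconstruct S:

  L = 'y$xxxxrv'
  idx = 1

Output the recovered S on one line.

LF mapping: 7 0 3 4 5 6 1 2
Walk LF starting at row 1, prepending L[row]:
  step 1: row=1, L[1]='$', prepend. Next row=LF[1]=0
  step 2: row=0, L[0]='y', prepend. Next row=LF[0]=7
  step 3: row=7, L[7]='v', prepend. Next row=LF[7]=2
  step 4: row=2, L[2]='x', prepend. Next row=LF[2]=3
  step 5: row=3, L[3]='x', prepend. Next row=LF[3]=4
  step 6: row=4, L[4]='x', prepend. Next row=LF[4]=5
  step 7: row=5, L[5]='x', prepend. Next row=LF[5]=6
  step 8: row=6, L[6]='r', prepend. Next row=LF[6]=1
Reversed output: rxxxxvy$

Answer: rxxxxvy$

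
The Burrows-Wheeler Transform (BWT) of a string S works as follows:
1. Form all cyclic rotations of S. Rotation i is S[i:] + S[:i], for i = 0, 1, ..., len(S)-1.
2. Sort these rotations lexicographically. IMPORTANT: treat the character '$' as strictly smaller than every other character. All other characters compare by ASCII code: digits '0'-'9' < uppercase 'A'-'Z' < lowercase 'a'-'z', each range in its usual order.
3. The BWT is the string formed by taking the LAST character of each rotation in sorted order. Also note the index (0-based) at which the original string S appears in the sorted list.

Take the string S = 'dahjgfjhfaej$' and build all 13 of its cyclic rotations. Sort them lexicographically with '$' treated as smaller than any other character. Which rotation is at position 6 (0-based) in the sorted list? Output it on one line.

All 13 rotations (rotation i = S[i:]+S[:i]):
  rot[0] = dahjgfjhfaej$
  rot[1] = ahjgfjhfaej$d
  rot[2] = hjgfjhfaej$da
  rot[3] = jgfjhfaej$dah
  rot[4] = gfjhfaej$dahj
  rot[5] = fjhfaej$dahjg
  rot[6] = jhfaej$dahjgf
  rot[7] = hfaej$dahjgfj
  rot[8] = faej$dahjgfjh
  rot[9] = aej$dahjgfjhf
  rot[10] = ej$dahjgfjhfa
  rot[11] = j$dahjgfjhfae
  rot[12] = $dahjgfjhfaej
Sorted (with $ < everything):
  sorted[0] = $dahjgfjhfaej
  sorted[1] = aej$dahjgfjhf
  sorted[2] = ahjgfjhfaej$d
  sorted[3] = dahjgfjhfaej$
  sorted[4] = ej$dahjgfjhfa
  sorted[5] = faej$dahjgfjh
  sorted[6] = fjhfaej$dahjg
  sorted[7] = gfjhfaej$dahj
  sorted[8] = hfaej$dahjgfj
  sorted[9] = hjgfjhfaej$da
  sorted[10] = j$dahjgfjhfae
  sorted[11] = jgfjhfaej$dah
  sorted[12] = jhfaej$dahjgf
sorted[6] = fjhfaej$dahjg

Answer: fjhfaej$dahjg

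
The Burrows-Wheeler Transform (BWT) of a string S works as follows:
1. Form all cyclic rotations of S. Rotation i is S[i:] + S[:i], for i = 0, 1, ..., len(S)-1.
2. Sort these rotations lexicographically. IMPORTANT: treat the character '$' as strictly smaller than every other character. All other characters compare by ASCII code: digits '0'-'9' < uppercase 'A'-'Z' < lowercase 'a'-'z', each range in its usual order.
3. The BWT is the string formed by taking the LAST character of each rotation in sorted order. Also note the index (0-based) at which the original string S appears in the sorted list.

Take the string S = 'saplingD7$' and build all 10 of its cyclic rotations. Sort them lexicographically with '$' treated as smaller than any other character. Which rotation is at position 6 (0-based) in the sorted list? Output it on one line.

All 10 rotations (rotation i = S[i:]+S[:i]):
  rot[0] = saplingD7$
  rot[1] = aplingD7$s
  rot[2] = plingD7$sa
  rot[3] = lingD7$sap
  rot[4] = ingD7$sapl
  rot[5] = ngD7$sapli
  rot[6] = gD7$saplin
  rot[7] = D7$sapling
  rot[8] = 7$saplingD
  rot[9] = $saplingD7
Sorted (with $ < everything):
  sorted[0] = $saplingD7
  sorted[1] = 7$saplingD
  sorted[2] = D7$sapling
  sorted[3] = aplingD7$s
  sorted[4] = gD7$saplin
  sorted[5] = ingD7$sapl
  sorted[6] = lingD7$sap
  sorted[7] = ngD7$sapli
  sorted[8] = plingD7$sa
  sorted[9] = saplingD7$
sorted[6] = lingD7$sap

Answer: lingD7$sap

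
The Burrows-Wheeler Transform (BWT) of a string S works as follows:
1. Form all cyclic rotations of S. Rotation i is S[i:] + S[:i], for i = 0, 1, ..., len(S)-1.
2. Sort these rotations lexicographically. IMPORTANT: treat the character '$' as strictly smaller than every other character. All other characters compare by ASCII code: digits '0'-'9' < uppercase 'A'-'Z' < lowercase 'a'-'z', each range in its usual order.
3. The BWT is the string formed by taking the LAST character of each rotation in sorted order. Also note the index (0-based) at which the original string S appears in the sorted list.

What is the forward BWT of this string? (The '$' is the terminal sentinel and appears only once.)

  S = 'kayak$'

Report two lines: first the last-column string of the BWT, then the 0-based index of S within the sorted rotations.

All 6 rotations (rotation i = S[i:]+S[:i]):
  rot[0] = kayak$
  rot[1] = ayak$k
  rot[2] = yak$ka
  rot[3] = ak$kay
  rot[4] = k$kaya
  rot[5] = $kayak
Sorted (with $ < everything):
  sorted[0] = $kayak  (last char: 'k')
  sorted[1] = ak$kay  (last char: 'y')
  sorted[2] = ayak$k  (last char: 'k')
  sorted[3] = k$kaya  (last char: 'a')
  sorted[4] = kayak$  (last char: '$')
  sorted[5] = yak$ka  (last char: 'a')
Last column: kyka$a
Original string S is at sorted index 4

Answer: kyka$a
4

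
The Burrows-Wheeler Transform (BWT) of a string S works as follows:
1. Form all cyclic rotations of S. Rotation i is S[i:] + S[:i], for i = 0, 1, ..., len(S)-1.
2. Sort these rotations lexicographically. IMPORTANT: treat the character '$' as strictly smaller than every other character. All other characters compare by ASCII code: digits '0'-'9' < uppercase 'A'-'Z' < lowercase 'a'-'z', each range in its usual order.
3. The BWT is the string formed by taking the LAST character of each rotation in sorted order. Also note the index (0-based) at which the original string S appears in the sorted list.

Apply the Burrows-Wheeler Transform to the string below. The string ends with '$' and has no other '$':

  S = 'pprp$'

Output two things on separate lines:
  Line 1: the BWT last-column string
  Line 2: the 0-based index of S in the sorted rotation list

All 5 rotations (rotation i = S[i:]+S[:i]):
  rot[0] = pprp$
  rot[1] = prp$p
  rot[2] = rp$pp
  rot[3] = p$ppr
  rot[4] = $pprp
Sorted (with $ < everything):
  sorted[0] = $pprp  (last char: 'p')
  sorted[1] = p$ppr  (last char: 'r')
  sorted[2] = pprp$  (last char: '$')
  sorted[3] = prp$p  (last char: 'p')
  sorted[4] = rp$pp  (last char: 'p')
Last column: pr$pp
Original string S is at sorted index 2

Answer: pr$pp
2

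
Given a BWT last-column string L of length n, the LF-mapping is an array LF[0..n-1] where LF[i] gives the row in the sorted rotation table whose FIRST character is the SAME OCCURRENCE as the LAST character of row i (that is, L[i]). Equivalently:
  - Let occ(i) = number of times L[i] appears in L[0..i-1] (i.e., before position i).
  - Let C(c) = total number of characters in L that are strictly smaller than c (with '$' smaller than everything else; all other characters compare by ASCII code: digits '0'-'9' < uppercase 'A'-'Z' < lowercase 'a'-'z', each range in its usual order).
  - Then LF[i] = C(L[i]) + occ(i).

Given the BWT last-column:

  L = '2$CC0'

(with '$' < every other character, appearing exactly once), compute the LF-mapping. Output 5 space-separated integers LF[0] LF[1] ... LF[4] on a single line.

Char counts: '$':1, '0':1, '2':1, 'C':2
C (first-col start): C('$')=0, C('0')=1, C('2')=2, C('C')=3
L[0]='2': occ=0, LF[0]=C('2')+0=2+0=2
L[1]='$': occ=0, LF[1]=C('$')+0=0+0=0
L[2]='C': occ=0, LF[2]=C('C')+0=3+0=3
L[3]='C': occ=1, LF[3]=C('C')+1=3+1=4
L[4]='0': occ=0, LF[4]=C('0')+0=1+0=1

Answer: 2 0 3 4 1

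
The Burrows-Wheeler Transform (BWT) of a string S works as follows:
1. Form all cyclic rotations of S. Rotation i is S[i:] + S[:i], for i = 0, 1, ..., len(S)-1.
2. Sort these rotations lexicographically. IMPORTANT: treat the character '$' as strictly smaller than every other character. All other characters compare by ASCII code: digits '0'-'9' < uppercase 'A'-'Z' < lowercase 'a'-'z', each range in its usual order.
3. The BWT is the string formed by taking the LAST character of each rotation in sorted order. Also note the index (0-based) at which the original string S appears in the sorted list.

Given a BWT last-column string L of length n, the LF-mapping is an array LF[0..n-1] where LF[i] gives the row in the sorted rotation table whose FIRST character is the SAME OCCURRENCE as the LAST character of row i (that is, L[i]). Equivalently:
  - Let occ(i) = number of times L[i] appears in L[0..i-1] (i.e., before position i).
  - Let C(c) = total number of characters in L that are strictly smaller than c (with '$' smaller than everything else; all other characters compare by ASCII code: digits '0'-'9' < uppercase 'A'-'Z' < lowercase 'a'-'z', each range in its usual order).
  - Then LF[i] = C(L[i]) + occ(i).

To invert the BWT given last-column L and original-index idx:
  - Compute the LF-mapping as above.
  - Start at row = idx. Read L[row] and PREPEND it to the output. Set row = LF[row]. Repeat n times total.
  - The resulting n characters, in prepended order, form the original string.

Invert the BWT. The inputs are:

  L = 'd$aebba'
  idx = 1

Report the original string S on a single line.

LF mapping: 5 0 1 6 3 4 2
Walk LF starting at row 1, prepending L[row]:
  step 1: row=1, L[1]='$', prepend. Next row=LF[1]=0
  step 2: row=0, L[0]='d', prepend. Next row=LF[0]=5
  step 3: row=5, L[5]='b', prepend. Next row=LF[5]=4
  step 4: row=4, L[4]='b', prepend. Next row=LF[4]=3
  step 5: row=3, L[3]='e', prepend. Next row=LF[3]=6
  step 6: row=6, L[6]='a', prepend. Next row=LF[6]=2
  step 7: row=2, L[2]='a', prepend. Next row=LF[2]=1
Reversed output: aaebbd$

Answer: aaebbd$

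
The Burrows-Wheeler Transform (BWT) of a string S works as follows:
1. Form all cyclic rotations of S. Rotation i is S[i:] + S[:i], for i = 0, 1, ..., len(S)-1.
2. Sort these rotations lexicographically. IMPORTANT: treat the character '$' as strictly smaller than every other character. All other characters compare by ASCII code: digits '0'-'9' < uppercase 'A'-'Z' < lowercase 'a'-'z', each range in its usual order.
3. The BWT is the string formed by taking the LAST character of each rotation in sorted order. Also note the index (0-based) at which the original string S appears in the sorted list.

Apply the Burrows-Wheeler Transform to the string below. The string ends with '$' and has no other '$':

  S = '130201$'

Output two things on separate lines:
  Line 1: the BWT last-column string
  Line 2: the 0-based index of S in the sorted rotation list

All 7 rotations (rotation i = S[i:]+S[:i]):
  rot[0] = 130201$
  rot[1] = 30201$1
  rot[2] = 0201$13
  rot[3] = 201$130
  rot[4] = 01$1302
  rot[5] = 1$13020
  rot[6] = $130201
Sorted (with $ < everything):
  sorted[0] = $130201  (last char: '1')
  sorted[1] = 01$1302  (last char: '2')
  sorted[2] = 0201$13  (last char: '3')
  sorted[3] = 1$13020  (last char: '0')
  sorted[4] = 130201$  (last char: '$')
  sorted[5] = 201$130  (last char: '0')
  sorted[6] = 30201$1  (last char: '1')
Last column: 1230$01
Original string S is at sorted index 4

Answer: 1230$01
4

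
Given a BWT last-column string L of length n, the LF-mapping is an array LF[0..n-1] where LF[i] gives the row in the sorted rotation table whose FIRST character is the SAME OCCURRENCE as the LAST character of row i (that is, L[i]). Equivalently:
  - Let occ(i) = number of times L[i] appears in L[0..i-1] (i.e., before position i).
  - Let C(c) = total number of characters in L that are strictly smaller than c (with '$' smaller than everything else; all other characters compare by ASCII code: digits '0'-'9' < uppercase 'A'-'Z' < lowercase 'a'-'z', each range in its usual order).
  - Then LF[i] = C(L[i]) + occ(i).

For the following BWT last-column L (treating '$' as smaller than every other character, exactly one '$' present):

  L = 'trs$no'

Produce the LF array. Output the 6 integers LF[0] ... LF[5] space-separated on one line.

Char counts: '$':1, 'n':1, 'o':1, 'r':1, 's':1, 't':1
C (first-col start): C('$')=0, C('n')=1, C('o')=2, C('r')=3, C('s')=4, C('t')=5
L[0]='t': occ=0, LF[0]=C('t')+0=5+0=5
L[1]='r': occ=0, LF[1]=C('r')+0=3+0=3
L[2]='s': occ=0, LF[2]=C('s')+0=4+0=4
L[3]='$': occ=0, LF[3]=C('$')+0=0+0=0
L[4]='n': occ=0, LF[4]=C('n')+0=1+0=1
L[5]='o': occ=0, LF[5]=C('o')+0=2+0=2

Answer: 5 3 4 0 1 2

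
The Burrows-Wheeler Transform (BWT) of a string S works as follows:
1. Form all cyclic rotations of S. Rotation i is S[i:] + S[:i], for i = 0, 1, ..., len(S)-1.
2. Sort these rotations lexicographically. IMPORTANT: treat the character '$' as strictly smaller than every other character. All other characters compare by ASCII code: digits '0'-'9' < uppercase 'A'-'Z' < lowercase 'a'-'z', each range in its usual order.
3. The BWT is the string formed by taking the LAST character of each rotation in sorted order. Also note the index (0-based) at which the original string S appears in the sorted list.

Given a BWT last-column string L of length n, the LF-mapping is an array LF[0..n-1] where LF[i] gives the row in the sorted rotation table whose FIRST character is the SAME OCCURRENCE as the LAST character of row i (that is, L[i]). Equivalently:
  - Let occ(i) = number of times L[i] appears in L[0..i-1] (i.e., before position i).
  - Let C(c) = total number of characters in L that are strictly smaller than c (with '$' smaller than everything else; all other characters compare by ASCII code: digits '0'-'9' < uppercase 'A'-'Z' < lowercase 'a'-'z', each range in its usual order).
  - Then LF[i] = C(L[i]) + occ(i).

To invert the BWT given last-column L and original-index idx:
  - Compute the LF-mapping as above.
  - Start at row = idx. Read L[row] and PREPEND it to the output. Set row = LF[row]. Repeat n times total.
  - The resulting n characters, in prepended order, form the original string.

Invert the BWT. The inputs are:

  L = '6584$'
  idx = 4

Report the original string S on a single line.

Answer: 8546$

Derivation:
LF mapping: 3 2 4 1 0
Walk LF starting at row 4, prepending L[row]:
  step 1: row=4, L[4]='$', prepend. Next row=LF[4]=0
  step 2: row=0, L[0]='6', prepend. Next row=LF[0]=3
  step 3: row=3, L[3]='4', prepend. Next row=LF[3]=1
  step 4: row=1, L[1]='5', prepend. Next row=LF[1]=2
  step 5: row=2, L[2]='8', prepend. Next row=LF[2]=4
Reversed output: 8546$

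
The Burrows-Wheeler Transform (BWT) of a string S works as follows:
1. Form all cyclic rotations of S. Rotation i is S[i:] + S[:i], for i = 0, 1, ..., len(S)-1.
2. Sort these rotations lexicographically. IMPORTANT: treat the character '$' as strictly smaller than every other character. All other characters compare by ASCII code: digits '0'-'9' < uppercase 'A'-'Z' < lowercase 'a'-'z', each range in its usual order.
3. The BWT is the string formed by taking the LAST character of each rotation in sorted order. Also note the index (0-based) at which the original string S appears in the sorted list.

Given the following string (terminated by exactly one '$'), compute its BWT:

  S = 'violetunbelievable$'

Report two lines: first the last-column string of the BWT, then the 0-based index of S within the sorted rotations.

Answer: evnalblilvboeuiete$
18

Derivation:
All 19 rotations (rotation i = S[i:]+S[:i]):
  rot[0] = violetunbelievable$
  rot[1] = ioletunbelievable$v
  rot[2] = oletunbelievable$vi
  rot[3] = letunbelievable$vio
  rot[4] = etunbelievable$viol
  rot[5] = tunbelievable$viole
  rot[6] = unbelievable$violet
  rot[7] = nbelievable$violetu
  rot[8] = believable$violetun
  rot[9] = elievable$violetunb
  rot[10] = lievable$violetunbe
  rot[11] = ievable$violetunbel
  rot[12] = evable$violetunbeli
  rot[13] = vable$violetunbelie
  rot[14] = able$violetunbeliev
  rot[15] = ble$violetunbelieva
  rot[16] = le$violetunbelievab
  rot[17] = e$violetunbelievabl
  rot[18] = $violetunbelievable
Sorted (with $ < everything):
  sorted[0] = $violetunbelievable  (last char: 'e')
  sorted[1] = able$violetunbeliev  (last char: 'v')
  sorted[2] = believable$violetun  (last char: 'n')
  sorted[3] = ble$violetunbelieva  (last char: 'a')
  sorted[4] = e$violetunbelievabl  (last char: 'l')
  sorted[5] = elievable$violetunb  (last char: 'b')
  sorted[6] = etunbelievable$viol  (last char: 'l')
  sorted[7] = evable$violetunbeli  (last char: 'i')
  sorted[8] = ievable$violetunbel  (last char: 'l')
  sorted[9] = ioletunbelievable$v  (last char: 'v')
  sorted[10] = le$violetunbelievab  (last char: 'b')
  sorted[11] = letunbelievable$vio  (last char: 'o')
  sorted[12] = lievable$violetunbe  (last char: 'e')
  sorted[13] = nbelievable$violetu  (last char: 'u')
  sorted[14] = oletunbelievable$vi  (last char: 'i')
  sorted[15] = tunbelievable$viole  (last char: 'e')
  sorted[16] = unbelievable$violet  (last char: 't')
  sorted[17] = vable$violetunbelie  (last char: 'e')
  sorted[18] = violetunbelievable$  (last char: '$')
Last column: evnalblilvboeuiete$
Original string S is at sorted index 18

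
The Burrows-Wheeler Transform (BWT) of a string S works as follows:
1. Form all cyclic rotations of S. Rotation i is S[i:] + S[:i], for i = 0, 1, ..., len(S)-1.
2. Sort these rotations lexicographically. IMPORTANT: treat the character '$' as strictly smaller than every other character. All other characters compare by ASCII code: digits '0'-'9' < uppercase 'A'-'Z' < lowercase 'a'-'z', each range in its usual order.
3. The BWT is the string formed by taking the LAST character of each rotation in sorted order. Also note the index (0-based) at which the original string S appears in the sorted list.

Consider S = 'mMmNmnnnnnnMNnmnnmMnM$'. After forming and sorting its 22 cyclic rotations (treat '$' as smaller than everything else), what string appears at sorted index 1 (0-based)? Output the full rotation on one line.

Answer: M$mMmNmnnnnnnMNnmnnmMn

Derivation:
All 22 rotations (rotation i = S[i:]+S[:i]):
  rot[0] = mMmNmnnnnnnMNnmnnmMnM$
  rot[1] = MmNmnnnnnnMNnmnnmMnM$m
  rot[2] = mNmnnnnnnMNnmnnmMnM$mM
  rot[3] = NmnnnnnnMNnmnnmMnM$mMm
  rot[4] = mnnnnnnMNnmnnmMnM$mMmN
  rot[5] = nnnnnnMNnmnnmMnM$mMmNm
  rot[6] = nnnnnMNnmnnmMnM$mMmNmn
  rot[7] = nnnnMNnmnnmMnM$mMmNmnn
  rot[8] = nnnMNnmnnmMnM$mMmNmnnn
  rot[9] = nnMNnmnnmMnM$mMmNmnnnn
  rot[10] = nMNnmnnmMnM$mMmNmnnnnn
  rot[11] = MNnmnnmMnM$mMmNmnnnnnn
  rot[12] = NnmnnmMnM$mMmNmnnnnnnM
  rot[13] = nmnnmMnM$mMmNmnnnnnnMN
  rot[14] = mnnmMnM$mMmNmnnnnnnMNn
  rot[15] = nnmMnM$mMmNmnnnnnnMNnm
  rot[16] = nmMnM$mMmNmnnnnnnMNnmn
  rot[17] = mMnM$mMmNmnnnnnnMNnmnn
  rot[18] = MnM$mMmNmnnnnnnMNnmnnm
  rot[19] = nM$mMmNmnnnnnnMNnmnnmM
  rot[20] = M$mMmNmnnnnnnMNnmnnmMn
  rot[21] = $mMmNmnnnnnnMNnmnnmMnM
Sorted (with $ < everything):
  sorted[0] = $mMmNmnnnnnnMNnmnnmMnM
  sorted[1] = M$mMmNmnnnnnnMNnmnnmMn
  sorted[2] = MNnmnnmMnM$mMmNmnnnnnn
  sorted[3] = MmNmnnnnnnMNnmnnmMnM$m
  sorted[4] = MnM$mMmNmnnnnnnMNnmnnm
  sorted[5] = NmnnnnnnMNnmnnmMnM$mMm
  sorted[6] = NnmnnmMnM$mMmNmnnnnnnM
  sorted[7] = mMmNmnnnnnnMNnmnnmMnM$
  sorted[8] = mMnM$mMmNmnnnnnnMNnmnn
  sorted[9] = mNmnnnnnnMNnmnnmMnM$mM
  sorted[10] = mnnmMnM$mMmNmnnnnnnMNn
  sorted[11] = mnnnnnnMNnmnnmMnM$mMmN
  sorted[12] = nM$mMmNmnnnnnnMNnmnnmM
  sorted[13] = nMNnmnnmMnM$mMmNmnnnnn
  sorted[14] = nmMnM$mMmNmnnnnnnMNnmn
  sorted[15] = nmnnmMnM$mMmNmnnnnnnMN
  sorted[16] = nnMNnmnnmMnM$mMmNmnnnn
  sorted[17] = nnmMnM$mMmNmnnnnnnMNnm
  sorted[18] = nnnMNnmnnmMnM$mMmNmnnn
  sorted[19] = nnnnMNnmnnmMnM$mMmNmnn
  sorted[20] = nnnnnMNnmnnmMnM$mMmNmn
  sorted[21] = nnnnnnMNnmnnmMnM$mMmNm
sorted[1] = M$mMmNmnnnnnnMNnmnnmMn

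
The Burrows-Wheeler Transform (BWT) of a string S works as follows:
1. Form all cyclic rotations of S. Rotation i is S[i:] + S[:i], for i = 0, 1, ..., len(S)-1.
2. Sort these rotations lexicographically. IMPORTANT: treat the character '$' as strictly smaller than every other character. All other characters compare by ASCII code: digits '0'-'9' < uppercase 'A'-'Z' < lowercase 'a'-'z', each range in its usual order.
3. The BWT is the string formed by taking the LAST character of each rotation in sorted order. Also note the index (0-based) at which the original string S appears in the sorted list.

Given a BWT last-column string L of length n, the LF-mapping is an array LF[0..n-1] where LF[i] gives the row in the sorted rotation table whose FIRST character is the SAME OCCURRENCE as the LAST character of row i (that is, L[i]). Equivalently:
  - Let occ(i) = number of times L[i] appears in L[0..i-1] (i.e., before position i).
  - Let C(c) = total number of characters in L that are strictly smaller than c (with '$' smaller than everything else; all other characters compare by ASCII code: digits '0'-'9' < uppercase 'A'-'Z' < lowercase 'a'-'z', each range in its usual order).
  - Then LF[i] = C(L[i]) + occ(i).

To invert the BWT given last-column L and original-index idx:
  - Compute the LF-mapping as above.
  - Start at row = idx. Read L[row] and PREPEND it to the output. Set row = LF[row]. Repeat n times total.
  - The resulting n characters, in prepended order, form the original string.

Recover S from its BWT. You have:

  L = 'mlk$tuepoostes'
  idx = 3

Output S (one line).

Answer: kettleopossum$

Derivation:
LF mapping: 5 4 3 0 11 13 1 8 6 7 9 12 2 10
Walk LF starting at row 3, prepending L[row]:
  step 1: row=3, L[3]='$', prepend. Next row=LF[3]=0
  step 2: row=0, L[0]='m', prepend. Next row=LF[0]=5
  step 3: row=5, L[5]='u', prepend. Next row=LF[5]=13
  step 4: row=13, L[13]='s', prepend. Next row=LF[13]=10
  step 5: row=10, L[10]='s', prepend. Next row=LF[10]=9
  step 6: row=9, L[9]='o', prepend. Next row=LF[9]=7
  step 7: row=7, L[7]='p', prepend. Next row=LF[7]=8
  step 8: row=8, L[8]='o', prepend. Next row=LF[8]=6
  step 9: row=6, L[6]='e', prepend. Next row=LF[6]=1
  step 10: row=1, L[1]='l', prepend. Next row=LF[1]=4
  step 11: row=4, L[4]='t', prepend. Next row=LF[4]=11
  step 12: row=11, L[11]='t', prepend. Next row=LF[11]=12
  step 13: row=12, L[12]='e', prepend. Next row=LF[12]=2
  step 14: row=2, L[2]='k', prepend. Next row=LF[2]=3
Reversed output: kettleopossum$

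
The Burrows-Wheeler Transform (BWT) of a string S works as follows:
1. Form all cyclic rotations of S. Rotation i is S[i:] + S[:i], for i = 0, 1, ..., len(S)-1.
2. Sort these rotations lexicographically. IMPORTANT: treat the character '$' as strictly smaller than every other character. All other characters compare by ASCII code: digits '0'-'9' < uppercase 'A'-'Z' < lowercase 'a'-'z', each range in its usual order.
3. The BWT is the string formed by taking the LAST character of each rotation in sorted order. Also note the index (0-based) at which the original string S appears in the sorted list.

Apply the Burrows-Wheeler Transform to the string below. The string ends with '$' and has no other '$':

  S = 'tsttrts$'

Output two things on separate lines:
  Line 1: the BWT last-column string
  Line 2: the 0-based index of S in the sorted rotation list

Answer: sttttr$s
6

Derivation:
All 8 rotations (rotation i = S[i:]+S[:i]):
  rot[0] = tsttrts$
  rot[1] = sttrts$t
  rot[2] = ttrts$ts
  rot[3] = trts$tst
  rot[4] = rts$tstt
  rot[5] = ts$tsttr
  rot[6] = s$tsttrt
  rot[7] = $tsttrts
Sorted (with $ < everything):
  sorted[0] = $tsttrts  (last char: 's')
  sorted[1] = rts$tstt  (last char: 't')
  sorted[2] = s$tsttrt  (last char: 't')
  sorted[3] = sttrts$t  (last char: 't')
  sorted[4] = trts$tst  (last char: 't')
  sorted[5] = ts$tsttr  (last char: 'r')
  sorted[6] = tsttrts$  (last char: '$')
  sorted[7] = ttrts$ts  (last char: 's')
Last column: sttttr$s
Original string S is at sorted index 6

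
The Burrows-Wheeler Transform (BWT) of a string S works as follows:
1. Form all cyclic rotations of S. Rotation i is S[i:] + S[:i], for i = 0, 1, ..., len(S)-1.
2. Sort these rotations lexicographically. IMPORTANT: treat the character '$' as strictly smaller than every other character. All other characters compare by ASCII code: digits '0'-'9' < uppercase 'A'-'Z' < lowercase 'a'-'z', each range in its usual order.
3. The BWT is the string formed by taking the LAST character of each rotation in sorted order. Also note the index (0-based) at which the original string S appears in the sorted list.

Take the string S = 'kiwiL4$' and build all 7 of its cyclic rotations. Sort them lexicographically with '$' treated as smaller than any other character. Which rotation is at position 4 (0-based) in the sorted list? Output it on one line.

Answer: iwiL4$k

Derivation:
All 7 rotations (rotation i = S[i:]+S[:i]):
  rot[0] = kiwiL4$
  rot[1] = iwiL4$k
  rot[2] = wiL4$ki
  rot[3] = iL4$kiw
  rot[4] = L4$kiwi
  rot[5] = 4$kiwiL
  rot[6] = $kiwiL4
Sorted (with $ < everything):
  sorted[0] = $kiwiL4
  sorted[1] = 4$kiwiL
  sorted[2] = L4$kiwi
  sorted[3] = iL4$kiw
  sorted[4] = iwiL4$k
  sorted[5] = kiwiL4$
  sorted[6] = wiL4$ki
sorted[4] = iwiL4$k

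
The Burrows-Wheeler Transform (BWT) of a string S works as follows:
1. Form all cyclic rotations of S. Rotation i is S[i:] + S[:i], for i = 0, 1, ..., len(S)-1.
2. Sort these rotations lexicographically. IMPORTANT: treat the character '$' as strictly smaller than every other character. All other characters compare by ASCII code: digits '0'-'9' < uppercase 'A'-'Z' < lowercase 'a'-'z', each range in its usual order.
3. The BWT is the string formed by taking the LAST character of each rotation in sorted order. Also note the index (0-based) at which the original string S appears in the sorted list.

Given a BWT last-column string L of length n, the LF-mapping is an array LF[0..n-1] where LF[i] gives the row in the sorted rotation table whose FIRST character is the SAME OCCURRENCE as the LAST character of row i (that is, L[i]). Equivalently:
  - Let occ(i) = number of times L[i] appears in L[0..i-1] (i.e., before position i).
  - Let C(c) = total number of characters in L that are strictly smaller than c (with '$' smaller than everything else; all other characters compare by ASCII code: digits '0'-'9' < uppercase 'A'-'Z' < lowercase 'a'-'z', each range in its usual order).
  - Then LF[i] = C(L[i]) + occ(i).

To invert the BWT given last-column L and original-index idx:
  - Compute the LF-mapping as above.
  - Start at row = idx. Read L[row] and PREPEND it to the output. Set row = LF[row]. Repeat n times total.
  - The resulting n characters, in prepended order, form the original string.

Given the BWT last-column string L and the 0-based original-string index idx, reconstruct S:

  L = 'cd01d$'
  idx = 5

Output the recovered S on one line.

Answer: dd01c$

Derivation:
LF mapping: 3 4 1 2 5 0
Walk LF starting at row 5, prepending L[row]:
  step 1: row=5, L[5]='$', prepend. Next row=LF[5]=0
  step 2: row=0, L[0]='c', prepend. Next row=LF[0]=3
  step 3: row=3, L[3]='1', prepend. Next row=LF[3]=2
  step 4: row=2, L[2]='0', prepend. Next row=LF[2]=1
  step 5: row=1, L[1]='d', prepend. Next row=LF[1]=4
  step 6: row=4, L[4]='d', prepend. Next row=LF[4]=5
Reversed output: dd01c$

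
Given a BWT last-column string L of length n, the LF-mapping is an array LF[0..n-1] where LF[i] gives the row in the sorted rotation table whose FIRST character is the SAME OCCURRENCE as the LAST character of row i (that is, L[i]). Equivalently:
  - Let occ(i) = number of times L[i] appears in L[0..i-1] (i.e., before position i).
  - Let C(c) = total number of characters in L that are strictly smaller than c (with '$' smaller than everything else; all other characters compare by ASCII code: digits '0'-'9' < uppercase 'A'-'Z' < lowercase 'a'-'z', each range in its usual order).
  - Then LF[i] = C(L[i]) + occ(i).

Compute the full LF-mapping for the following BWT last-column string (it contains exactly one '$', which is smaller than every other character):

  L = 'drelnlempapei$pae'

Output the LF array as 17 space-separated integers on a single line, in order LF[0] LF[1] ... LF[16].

Answer: 3 16 4 9 12 10 5 11 13 1 14 6 8 0 15 2 7

Derivation:
Char counts: '$':1, 'a':2, 'd':1, 'e':4, 'i':1, 'l':2, 'm':1, 'n':1, 'p':3, 'r':1
C (first-col start): C('$')=0, C('a')=1, C('d')=3, C('e')=4, C('i')=8, C('l')=9, C('m')=11, C('n')=12, C('p')=13, C('r')=16
L[0]='d': occ=0, LF[0]=C('d')+0=3+0=3
L[1]='r': occ=0, LF[1]=C('r')+0=16+0=16
L[2]='e': occ=0, LF[2]=C('e')+0=4+0=4
L[3]='l': occ=0, LF[3]=C('l')+0=9+0=9
L[4]='n': occ=0, LF[4]=C('n')+0=12+0=12
L[5]='l': occ=1, LF[5]=C('l')+1=9+1=10
L[6]='e': occ=1, LF[6]=C('e')+1=4+1=5
L[7]='m': occ=0, LF[7]=C('m')+0=11+0=11
L[8]='p': occ=0, LF[8]=C('p')+0=13+0=13
L[9]='a': occ=0, LF[9]=C('a')+0=1+0=1
L[10]='p': occ=1, LF[10]=C('p')+1=13+1=14
L[11]='e': occ=2, LF[11]=C('e')+2=4+2=6
L[12]='i': occ=0, LF[12]=C('i')+0=8+0=8
L[13]='$': occ=0, LF[13]=C('$')+0=0+0=0
L[14]='p': occ=2, LF[14]=C('p')+2=13+2=15
L[15]='a': occ=1, LF[15]=C('a')+1=1+1=2
L[16]='e': occ=3, LF[16]=C('e')+3=4+3=7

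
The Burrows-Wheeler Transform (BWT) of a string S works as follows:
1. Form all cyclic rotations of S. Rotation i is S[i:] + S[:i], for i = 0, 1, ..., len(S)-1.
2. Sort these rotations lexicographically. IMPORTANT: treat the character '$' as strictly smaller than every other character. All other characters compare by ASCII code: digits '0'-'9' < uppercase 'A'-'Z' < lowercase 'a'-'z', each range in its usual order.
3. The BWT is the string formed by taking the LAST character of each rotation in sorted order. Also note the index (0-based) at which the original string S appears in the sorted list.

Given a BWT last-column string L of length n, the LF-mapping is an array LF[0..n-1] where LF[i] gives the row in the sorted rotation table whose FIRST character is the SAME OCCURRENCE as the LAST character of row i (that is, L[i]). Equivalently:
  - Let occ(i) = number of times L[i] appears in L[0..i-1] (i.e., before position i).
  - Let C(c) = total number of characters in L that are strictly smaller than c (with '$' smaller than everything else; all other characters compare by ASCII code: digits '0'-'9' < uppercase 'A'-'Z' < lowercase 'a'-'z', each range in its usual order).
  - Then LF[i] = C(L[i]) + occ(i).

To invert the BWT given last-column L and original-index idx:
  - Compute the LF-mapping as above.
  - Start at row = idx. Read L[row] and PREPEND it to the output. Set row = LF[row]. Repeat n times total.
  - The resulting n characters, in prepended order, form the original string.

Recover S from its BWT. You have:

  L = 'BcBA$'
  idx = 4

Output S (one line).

Answer: cABB$

Derivation:
LF mapping: 2 4 3 1 0
Walk LF starting at row 4, prepending L[row]:
  step 1: row=4, L[4]='$', prepend. Next row=LF[4]=0
  step 2: row=0, L[0]='B', prepend. Next row=LF[0]=2
  step 3: row=2, L[2]='B', prepend. Next row=LF[2]=3
  step 4: row=3, L[3]='A', prepend. Next row=LF[3]=1
  step 5: row=1, L[1]='c', prepend. Next row=LF[1]=4
Reversed output: cABB$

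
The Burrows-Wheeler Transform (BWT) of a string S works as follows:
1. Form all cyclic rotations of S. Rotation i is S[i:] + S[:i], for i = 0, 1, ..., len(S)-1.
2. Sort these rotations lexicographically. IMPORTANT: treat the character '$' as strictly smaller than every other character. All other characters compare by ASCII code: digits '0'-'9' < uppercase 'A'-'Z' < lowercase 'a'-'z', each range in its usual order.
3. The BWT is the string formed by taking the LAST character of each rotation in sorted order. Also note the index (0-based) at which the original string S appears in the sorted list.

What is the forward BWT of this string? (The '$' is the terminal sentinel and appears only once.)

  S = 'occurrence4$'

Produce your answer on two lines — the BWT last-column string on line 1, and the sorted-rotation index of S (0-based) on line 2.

Answer: 4eonccre$ruc
8

Derivation:
All 12 rotations (rotation i = S[i:]+S[:i]):
  rot[0] = occurrence4$
  rot[1] = ccurrence4$o
  rot[2] = currence4$oc
  rot[3] = urrence4$occ
  rot[4] = rrence4$occu
  rot[5] = rence4$occur
  rot[6] = ence4$occurr
  rot[7] = nce4$occurre
  rot[8] = ce4$occurren
  rot[9] = e4$occurrenc
  rot[10] = 4$occurrence
  rot[11] = $occurrence4
Sorted (with $ < everything):
  sorted[0] = $occurrence4  (last char: '4')
  sorted[1] = 4$occurrence  (last char: 'e')
  sorted[2] = ccurrence4$o  (last char: 'o')
  sorted[3] = ce4$occurren  (last char: 'n')
  sorted[4] = currence4$oc  (last char: 'c')
  sorted[5] = e4$occurrenc  (last char: 'c')
  sorted[6] = ence4$occurr  (last char: 'r')
  sorted[7] = nce4$occurre  (last char: 'e')
  sorted[8] = occurrence4$  (last char: '$')
  sorted[9] = rence4$occur  (last char: 'r')
  sorted[10] = rrence4$occu  (last char: 'u')
  sorted[11] = urrence4$occ  (last char: 'c')
Last column: 4eonccre$ruc
Original string S is at sorted index 8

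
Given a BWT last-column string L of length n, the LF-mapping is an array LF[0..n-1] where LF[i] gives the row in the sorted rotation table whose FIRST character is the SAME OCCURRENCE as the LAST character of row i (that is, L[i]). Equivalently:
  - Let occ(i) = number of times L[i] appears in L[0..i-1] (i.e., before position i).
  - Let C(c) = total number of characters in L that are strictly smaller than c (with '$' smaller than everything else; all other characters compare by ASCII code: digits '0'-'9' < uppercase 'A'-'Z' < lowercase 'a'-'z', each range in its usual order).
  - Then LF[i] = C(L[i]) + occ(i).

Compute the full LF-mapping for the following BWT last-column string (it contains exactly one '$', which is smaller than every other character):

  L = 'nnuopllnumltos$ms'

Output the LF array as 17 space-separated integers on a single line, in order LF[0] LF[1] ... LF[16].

Answer: 6 7 15 9 11 1 2 8 16 4 3 14 10 12 0 5 13

Derivation:
Char counts: '$':1, 'l':3, 'm':2, 'n':3, 'o':2, 'p':1, 's':2, 't':1, 'u':2
C (first-col start): C('$')=0, C('l')=1, C('m')=4, C('n')=6, C('o')=9, C('p')=11, C('s')=12, C('t')=14, C('u')=15
L[0]='n': occ=0, LF[0]=C('n')+0=6+0=6
L[1]='n': occ=1, LF[1]=C('n')+1=6+1=7
L[2]='u': occ=0, LF[2]=C('u')+0=15+0=15
L[3]='o': occ=0, LF[3]=C('o')+0=9+0=9
L[4]='p': occ=0, LF[4]=C('p')+0=11+0=11
L[5]='l': occ=0, LF[5]=C('l')+0=1+0=1
L[6]='l': occ=1, LF[6]=C('l')+1=1+1=2
L[7]='n': occ=2, LF[7]=C('n')+2=6+2=8
L[8]='u': occ=1, LF[8]=C('u')+1=15+1=16
L[9]='m': occ=0, LF[9]=C('m')+0=4+0=4
L[10]='l': occ=2, LF[10]=C('l')+2=1+2=3
L[11]='t': occ=0, LF[11]=C('t')+0=14+0=14
L[12]='o': occ=1, LF[12]=C('o')+1=9+1=10
L[13]='s': occ=0, LF[13]=C('s')+0=12+0=12
L[14]='$': occ=0, LF[14]=C('$')+0=0+0=0
L[15]='m': occ=1, LF[15]=C('m')+1=4+1=5
L[16]='s': occ=1, LF[16]=C('s')+1=12+1=13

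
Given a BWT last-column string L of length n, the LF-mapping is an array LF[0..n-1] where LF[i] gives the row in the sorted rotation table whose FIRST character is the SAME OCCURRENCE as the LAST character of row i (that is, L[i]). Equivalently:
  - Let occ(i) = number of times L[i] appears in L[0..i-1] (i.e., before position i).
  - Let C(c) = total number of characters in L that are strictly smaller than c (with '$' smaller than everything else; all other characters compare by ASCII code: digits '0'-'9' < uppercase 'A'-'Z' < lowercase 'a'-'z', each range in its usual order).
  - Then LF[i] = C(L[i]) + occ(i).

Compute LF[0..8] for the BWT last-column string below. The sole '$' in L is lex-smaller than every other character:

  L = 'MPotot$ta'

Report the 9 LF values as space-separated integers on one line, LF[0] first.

Answer: 1 2 4 6 5 7 0 8 3

Derivation:
Char counts: '$':1, 'M':1, 'P':1, 'a':1, 'o':2, 't':3
C (first-col start): C('$')=0, C('M')=1, C('P')=2, C('a')=3, C('o')=4, C('t')=6
L[0]='M': occ=0, LF[0]=C('M')+0=1+0=1
L[1]='P': occ=0, LF[1]=C('P')+0=2+0=2
L[2]='o': occ=0, LF[2]=C('o')+0=4+0=4
L[3]='t': occ=0, LF[3]=C('t')+0=6+0=6
L[4]='o': occ=1, LF[4]=C('o')+1=4+1=5
L[5]='t': occ=1, LF[5]=C('t')+1=6+1=7
L[6]='$': occ=0, LF[6]=C('$')+0=0+0=0
L[7]='t': occ=2, LF[7]=C('t')+2=6+2=8
L[8]='a': occ=0, LF[8]=C('a')+0=3+0=3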